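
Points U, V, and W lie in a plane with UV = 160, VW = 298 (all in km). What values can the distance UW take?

138 ≤ UW ≤ 458 km

By the triangle inequality, |160 − 298| ≤ UW ≤ 160 + 298.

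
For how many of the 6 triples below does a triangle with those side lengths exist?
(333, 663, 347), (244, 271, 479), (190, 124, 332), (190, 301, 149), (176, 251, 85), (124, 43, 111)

5

(333,347,663): 333+347 > 663 → valid
(244,271,479): 244+271 > 479 → valid
(124,190,332): 124+190 ≤ 332 → not valid
(149,190,301): 149+190 > 301 → valid
(85,176,251): 85+176 > 251 → valid
(43,111,124): 43+111 > 124 → valid
5 of the 6 triples form a triangle.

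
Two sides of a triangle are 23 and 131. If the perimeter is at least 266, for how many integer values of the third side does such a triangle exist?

42

Triangle inequality: 108 < x < 154. Perimeter ≥ 266 gives x ≥ 266 − 23 − 131 = 112.
So 112 ≤ x < 154; integers 112 through 153: 42 values.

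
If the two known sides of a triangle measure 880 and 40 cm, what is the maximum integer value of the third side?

919

The third side must be strictly less than 880 + 40 = 920.
The largest integer below 920 is 919.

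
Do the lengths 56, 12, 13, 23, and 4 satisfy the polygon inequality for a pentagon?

For a pentagon, each side must be shorter than the sum of the others.
Here the longest side is 56, but the remaining 4 sides sum to only 52.

No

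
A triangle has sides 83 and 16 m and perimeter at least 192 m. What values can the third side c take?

93 ≤ c < 99

Triangle inequality alone gives 67 < c < 99.
The perimeter condition gives c ≥ 192 − 83 − 16 = 93.
Intersecting the two: 93 ≤ c < 99.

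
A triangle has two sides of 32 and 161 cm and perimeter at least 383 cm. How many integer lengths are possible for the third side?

Triangle inequality: 129 < x < 193. Perimeter ≥ 383 gives x ≥ 383 − 32 − 161 = 190.
So 190 ≤ x < 193; integers 190 through 192: 3 values.

3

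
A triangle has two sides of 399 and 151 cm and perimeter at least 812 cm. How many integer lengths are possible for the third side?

Triangle inequality: 248 < x < 550. Perimeter ≥ 812 gives x ≥ 812 − 399 − 151 = 262.
So 262 ≤ x < 550; integers 262 through 549: 288 values.

288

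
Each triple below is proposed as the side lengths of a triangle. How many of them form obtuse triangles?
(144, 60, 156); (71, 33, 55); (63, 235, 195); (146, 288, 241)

3

(144,60,156): 60²+144² = 24336 = 156² → right
(71,33,55): 33²+55² = 4114 < 5041 = 71² → obtuse
(63,235,195): 63²+195² = 41994 < 55225 = 235² → obtuse
(146,288,241): 146²+241² = 79397 < 82944 = 288² → obtuse
3 of the 4 are obtuse.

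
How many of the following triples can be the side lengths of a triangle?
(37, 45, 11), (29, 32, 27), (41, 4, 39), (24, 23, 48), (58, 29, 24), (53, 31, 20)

3

(11,37,45): 11+37 > 45 → valid
(27,29,32): 27+29 > 32 → valid
(4,39,41): 4+39 > 41 → valid
(23,24,48): 23+24 ≤ 48 → not valid
(24,29,58): 24+29 ≤ 58 → not valid
(20,31,53): 20+31 ≤ 53 → not valid
3 of the 6 triples form a triangle.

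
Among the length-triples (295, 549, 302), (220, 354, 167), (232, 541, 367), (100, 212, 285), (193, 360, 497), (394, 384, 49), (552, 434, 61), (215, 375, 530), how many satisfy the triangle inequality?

7

(295,302,549): 295+302 > 549 → valid
(167,220,354): 167+220 > 354 → valid
(232,367,541): 232+367 > 541 → valid
(100,212,285): 100+212 > 285 → valid
(193,360,497): 193+360 > 497 → valid
(49,384,394): 49+384 > 394 → valid
(61,434,552): 61+434 ≤ 552 → not valid
(215,375,530): 215+375 > 530 → valid
7 of the 8 triples form a triangle.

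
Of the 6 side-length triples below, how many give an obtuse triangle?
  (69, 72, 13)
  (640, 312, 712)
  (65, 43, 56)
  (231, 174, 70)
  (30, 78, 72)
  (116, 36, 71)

2

(69,72,13): 13²+69² = 4930 < 5184 = 72² → obtuse
(640,312,712): 312²+640² = 506944 = 712² → right
(65,43,56): 43²+56² = 4985 > 4225 = 65² → acute
(231,174,70): 70²+174² = 35176 < 53361 = 231² → obtuse
(30,78,72): 30²+72² = 6084 = 78² → right
(116,36,71): 36+71 ≤ 116, not a triangle
2 of the 6 are obtuse.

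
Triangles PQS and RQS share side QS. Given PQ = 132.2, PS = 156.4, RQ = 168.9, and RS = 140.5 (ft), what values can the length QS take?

28.4 < QS < 288.6

From triangle PQS: |132.2 − 156.4| < QS < 132.2 + 156.4, i.e. 24.2 < QS < 288.6.
From triangle RQS: 28.4 < QS < 309.4.
Both must hold, so QS lies in the intersection.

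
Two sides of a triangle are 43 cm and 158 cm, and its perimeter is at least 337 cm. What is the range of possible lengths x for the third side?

136 ≤ x < 201 cm

Triangle inequality alone gives 115 < x < 201.
The perimeter condition gives x ≥ 337 − 43 − 158 = 136.
Intersecting the two: 136 ≤ x < 201.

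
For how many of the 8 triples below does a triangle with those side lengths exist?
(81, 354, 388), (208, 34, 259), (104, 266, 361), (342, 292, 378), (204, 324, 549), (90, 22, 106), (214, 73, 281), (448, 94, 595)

(81,354,388): 81+354 > 388 → valid
(34,208,259): 34+208 ≤ 259 → not valid
(104,266,361): 104+266 > 361 → valid
(292,342,378): 292+342 > 378 → valid
(204,324,549): 204+324 ≤ 549 → not valid
(22,90,106): 22+90 > 106 → valid
(73,214,281): 73+214 > 281 → valid
(94,448,595): 94+448 ≤ 595 → not valid
5 of the 8 triples form a triangle.

5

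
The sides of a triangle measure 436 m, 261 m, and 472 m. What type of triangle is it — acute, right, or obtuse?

Compare the square of the longest side to the sum of squares of the other two: 261² + 436² = 258217 > 222784 = 472².

acute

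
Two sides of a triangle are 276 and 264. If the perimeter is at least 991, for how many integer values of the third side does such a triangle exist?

89

Triangle inequality: 12 < x < 540. Perimeter ≥ 991 gives x ≥ 991 − 276 − 264 = 451.
So 451 ≤ x < 540; integers 451 through 539: 89 values.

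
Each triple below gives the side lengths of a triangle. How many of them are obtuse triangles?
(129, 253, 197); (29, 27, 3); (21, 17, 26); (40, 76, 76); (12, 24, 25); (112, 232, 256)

(129,253,197): 129²+197² = 55450 < 64009 = 253² → obtuse
(29,27,3): 3²+27² = 738 < 841 = 29² → obtuse
(21,17,26): 17²+21² = 730 > 676 = 26² → acute
(40,76,76): 40²+76² = 7376 > 5776 = 76² → acute
(12,24,25): 12²+24² = 720 > 625 = 25² → acute
(112,232,256): 112²+232² = 66368 > 65536 = 256² → acute
2 of the 6 are obtuse.

2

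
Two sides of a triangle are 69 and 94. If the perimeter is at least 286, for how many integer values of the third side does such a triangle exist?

Triangle inequality: 25 < x < 163. Perimeter ≥ 286 gives x ≥ 286 − 69 − 94 = 123.
So 123 ≤ x < 163; integers 123 through 162: 40 values.

40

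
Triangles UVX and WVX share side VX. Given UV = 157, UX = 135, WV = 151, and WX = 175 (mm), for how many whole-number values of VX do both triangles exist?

267

From triangle UVX: 22 < VX < 292.
From triangle WVX: 24 < VX < 326.
Intersection: 24 < VX < 292, so integers 25 through 291: 267 values.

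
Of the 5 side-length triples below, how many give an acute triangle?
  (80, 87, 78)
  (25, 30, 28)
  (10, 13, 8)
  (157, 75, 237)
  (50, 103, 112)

3

(80,87,78): 78²+80² = 12484 > 7569 = 87² → acute
(25,30,28): 25²+28² = 1409 > 900 = 30² → acute
(10,13,8): 8²+10² = 164 < 169 = 13² → obtuse
(157,75,237): 75+157 ≤ 237, not a triangle
(50,103,112): 50²+103² = 13109 > 12544 = 112² → acute
3 of the 5 are acute.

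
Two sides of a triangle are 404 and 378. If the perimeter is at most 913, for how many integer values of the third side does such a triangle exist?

105

Triangle inequality: 26 < x < 782. Perimeter ≤ 913 gives x ≤ 913 − 404 − 378 = 131.
So 26 < x ≤ 131; integers 27 through 131: 105 values.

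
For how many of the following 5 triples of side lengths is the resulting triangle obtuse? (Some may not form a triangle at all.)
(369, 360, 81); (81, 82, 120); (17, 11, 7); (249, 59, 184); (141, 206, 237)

2

(369,360,81): 81²+360² = 136161 = 369² → right
(81,82,120): 81²+82² = 13285 < 14400 = 120² → obtuse
(17,11,7): 7²+11² = 170 < 289 = 17² → obtuse
(249,59,184): 59+184 ≤ 249, not a triangle
(141,206,237): 141²+206² = 62317 > 56169 = 237² → acute
2 of the 5 are obtuse.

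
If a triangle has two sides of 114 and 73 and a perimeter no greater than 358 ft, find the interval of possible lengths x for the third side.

Triangle inequality alone gives 41 < x < 187.
The perimeter condition gives x ≤ 358 − 114 − 73 = 171.
Intersecting the two: 41 < x ≤ 171.

41 < x ≤ 171 ft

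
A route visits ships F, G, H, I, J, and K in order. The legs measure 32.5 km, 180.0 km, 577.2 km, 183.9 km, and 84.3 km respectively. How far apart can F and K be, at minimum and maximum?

The maximum is all hops collinear in one direction: 32.5 + 180.0 + 577.2 + 183.9 + 84.3 = 1057.9.
The longest hop is 577.2; the others sum to 480.7. Folding the others back against it leaves at least 577.2 − 480.7 = 96.5.

96.5 ≤ FK ≤ 1057.9 km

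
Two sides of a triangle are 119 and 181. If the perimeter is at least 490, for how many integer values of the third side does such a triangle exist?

110

Triangle inequality: 62 < x < 300. Perimeter ≥ 490 gives x ≥ 490 − 119 − 181 = 190.
So 190 ≤ x < 300; integers 190 through 299: 110 values.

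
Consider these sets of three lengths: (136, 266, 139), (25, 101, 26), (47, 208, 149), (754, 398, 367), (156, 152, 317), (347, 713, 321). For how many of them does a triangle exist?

(136,139,266): 136+139 > 266 → valid
(25,26,101): 25+26 ≤ 101 → not valid
(47,149,208): 47+149 ≤ 208 → not valid
(367,398,754): 367+398 > 754 → valid
(152,156,317): 152+156 ≤ 317 → not valid
(321,347,713): 321+347 ≤ 713 → not valid
2 of the 6 triples form a triangle.

2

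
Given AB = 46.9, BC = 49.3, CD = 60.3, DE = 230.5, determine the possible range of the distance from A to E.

74.0 ≤ AE ≤ 387.0

The maximum is all hops collinear in one direction: 46.9 + 49.3 + 60.3 + 230.5 = 387.0.
The longest hop is 230.5; the others sum to 156.5. Folding the others back against it leaves at least 230.5 − 156.5 = 74.0.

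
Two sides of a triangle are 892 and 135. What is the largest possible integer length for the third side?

1026

The third side must be strictly less than 892 + 135 = 1027.
The largest integer below 1027 is 1026.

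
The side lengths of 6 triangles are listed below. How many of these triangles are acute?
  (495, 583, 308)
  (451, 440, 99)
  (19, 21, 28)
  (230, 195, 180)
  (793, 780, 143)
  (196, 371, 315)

(495,583,308): 308²+495² = 339889 = 583² → right
(451,440,99): 99²+440² = 203401 = 451² → right
(19,21,28): 19²+21² = 802 > 784 = 28² → acute
(230,195,180): 180²+195² = 70425 > 52900 = 230² → acute
(793,780,143): 143²+780² = 628849 = 793² → right
(196,371,315): 196²+315² = 137641 = 371² → right
2 of the 6 are acute.

2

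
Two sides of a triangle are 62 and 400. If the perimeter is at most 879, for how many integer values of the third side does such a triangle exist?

Triangle inequality: 338 < x < 462. Perimeter ≤ 879 gives x ≤ 879 − 62 − 400 = 417.
So 338 < x ≤ 417; integers 339 through 417: 79 values.

79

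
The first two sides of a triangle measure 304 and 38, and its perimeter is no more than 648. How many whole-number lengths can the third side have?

Triangle inequality: 266 < x < 342. Perimeter ≤ 648 gives x ≤ 648 − 304 − 38 = 306.
So 266 < x ≤ 306; integers 267 through 306: 40 values.

40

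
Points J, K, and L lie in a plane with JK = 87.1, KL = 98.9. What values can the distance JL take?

By the triangle inequality, |87.1 − 98.9| ≤ JL ≤ 87.1 + 98.9.

11.8 ≤ JL ≤ 186.0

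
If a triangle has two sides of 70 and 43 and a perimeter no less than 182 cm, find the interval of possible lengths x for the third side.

Triangle inequality alone gives 27 < x < 113.
The perimeter condition gives x ≥ 182 − 70 − 43 = 69.
Intersecting the two: 69 ≤ x < 113.

69 ≤ x < 113 cm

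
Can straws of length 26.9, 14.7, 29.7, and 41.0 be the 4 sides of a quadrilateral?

Yes

A quadrilateral exists iff every side is shorter than the sum of the others — equivalently, the longest side is less than the sum of the rest.
Longest side 41.0 < 71.3 (sum of the remaining 3), so yes.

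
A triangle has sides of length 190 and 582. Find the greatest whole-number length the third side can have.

The third side must be strictly less than 190 + 582 = 772.
The largest integer below 772 is 771.

771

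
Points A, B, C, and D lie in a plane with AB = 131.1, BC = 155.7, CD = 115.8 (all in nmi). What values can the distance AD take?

The maximum is all hops collinear in one direction: 131.1 + 155.7 + 115.8 = 402.6.
The longest hop is 155.7; the others sum to 246.9. Since 155.7 ≤ 246.9, the path can fold back on itself completely, so the minimum distance is 0.

0 ≤ AD ≤ 402.6 nmi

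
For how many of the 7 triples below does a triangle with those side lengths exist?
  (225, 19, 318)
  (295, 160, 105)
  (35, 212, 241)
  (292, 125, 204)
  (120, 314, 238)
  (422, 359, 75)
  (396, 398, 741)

(19,225,318): 19+225 ≤ 318 → not valid
(105,160,295): 105+160 ≤ 295 → not valid
(35,212,241): 35+212 > 241 → valid
(125,204,292): 125+204 > 292 → valid
(120,238,314): 120+238 > 314 → valid
(75,359,422): 75+359 > 422 → valid
(396,398,741): 396+398 > 741 → valid
5 of the 7 triples form a triangle.

5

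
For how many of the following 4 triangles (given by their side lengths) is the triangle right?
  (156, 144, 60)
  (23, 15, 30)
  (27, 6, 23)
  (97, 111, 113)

1

(156,144,60): 60²+144² = 24336 = 156² → right
(23,15,30): 15²+23² = 754 < 900 = 30² → obtuse
(27,6,23): 6²+23² = 565 < 729 = 27² → obtuse
(97,111,113): 97²+111² = 21730 > 12769 = 113² → acute
1 of the 4 is right.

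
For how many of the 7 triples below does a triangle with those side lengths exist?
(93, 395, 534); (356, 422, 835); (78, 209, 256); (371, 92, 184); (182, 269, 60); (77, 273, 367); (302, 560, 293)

2

(93,395,534): 93+395 ≤ 534 → not valid
(356,422,835): 356+422 ≤ 835 → not valid
(78,209,256): 78+209 > 256 → valid
(92,184,371): 92+184 ≤ 371 → not valid
(60,182,269): 60+182 ≤ 269 → not valid
(77,273,367): 77+273 ≤ 367 → not valid
(293,302,560): 293+302 > 560 → valid
2 of the 7 triples form a triangle.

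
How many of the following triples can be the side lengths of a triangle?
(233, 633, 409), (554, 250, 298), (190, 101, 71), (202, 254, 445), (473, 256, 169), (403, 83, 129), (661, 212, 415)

(233,409,633): 233+409 > 633 → valid
(250,298,554): 250+298 ≤ 554 → not valid
(71,101,190): 71+101 ≤ 190 → not valid
(202,254,445): 202+254 > 445 → valid
(169,256,473): 169+256 ≤ 473 → not valid
(83,129,403): 83+129 ≤ 403 → not valid
(212,415,661): 212+415 ≤ 661 → not valid
2 of the 7 triples form a triangle.

2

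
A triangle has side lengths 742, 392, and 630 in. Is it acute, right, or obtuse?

right

Compare the square of the longest side to the sum of squares of the other two: 392² + 630² = 550564 = 742².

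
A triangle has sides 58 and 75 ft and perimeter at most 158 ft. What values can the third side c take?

Triangle inequality alone gives 17 < c < 133.
The perimeter condition gives c ≤ 158 − 58 − 75 = 25.
Intersecting the two: 17 < c ≤ 25.

17 < c ≤ 25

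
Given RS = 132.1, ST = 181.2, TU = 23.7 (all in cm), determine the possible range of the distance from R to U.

25.4 ≤ RU ≤ 337.0 cm

The maximum is all hops collinear in one direction: 132.1 + 181.2 + 23.7 = 337.0.
The longest hop is 181.2; the others sum to 155.8. Folding the others back against it leaves at least 181.2 − 155.8 = 25.4.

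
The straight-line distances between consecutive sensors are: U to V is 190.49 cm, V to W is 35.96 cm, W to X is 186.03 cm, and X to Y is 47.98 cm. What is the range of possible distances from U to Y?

The maximum is all hops collinear in one direction: 190.49 + 35.96 + 186.03 + 47.98 = 460.46.
The longest hop is 190.49; the others sum to 269.97. Since 190.49 ≤ 269.97, the path can fold back on itself completely, so the minimum distance is 0.

0 ≤ UY ≤ 460.46 cm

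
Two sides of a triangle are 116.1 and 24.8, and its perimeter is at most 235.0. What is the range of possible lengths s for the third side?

Triangle inequality alone gives 91.3 < s < 140.9.
The perimeter condition gives s ≤ 235.0 − 116.1 − 24.8 = 94.1.
Intersecting the two: 91.3 < s ≤ 94.1.

91.3 < s ≤ 94.1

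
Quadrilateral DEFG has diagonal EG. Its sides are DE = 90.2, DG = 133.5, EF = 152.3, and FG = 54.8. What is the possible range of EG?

97.5 < EG < 207.1

From triangle DEG: |90.2 − 133.5| < EG < 90.2 + 133.5, i.e. 43.3 < EG < 223.7.
From triangle FEG: 97.5 < EG < 207.1.
Both must hold, so EG lies in the intersection.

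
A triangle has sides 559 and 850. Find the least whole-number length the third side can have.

292

The third side must be strictly greater than |559 − 850| = 291.
The smallest integer above 291 is 292.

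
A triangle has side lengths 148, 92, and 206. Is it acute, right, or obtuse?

obtuse

Compare the square of the longest side to the sum of squares of the other two: 92² + 148² = 30368 < 42436 = 206².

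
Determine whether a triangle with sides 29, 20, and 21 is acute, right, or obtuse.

Compare the square of the longest side to the sum of squares of the other two: 20² + 21² = 841 = 29².

right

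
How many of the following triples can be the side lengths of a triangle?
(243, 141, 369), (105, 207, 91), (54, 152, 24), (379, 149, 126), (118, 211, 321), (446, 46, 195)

2

(141,243,369): 141+243 > 369 → valid
(91,105,207): 91+105 ≤ 207 → not valid
(24,54,152): 24+54 ≤ 152 → not valid
(126,149,379): 126+149 ≤ 379 → not valid
(118,211,321): 118+211 > 321 → valid
(46,195,446): 46+195 ≤ 446 → not valid
2 of the 6 triples form a triangle.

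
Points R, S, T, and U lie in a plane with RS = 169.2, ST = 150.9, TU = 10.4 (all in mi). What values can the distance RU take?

7.9 ≤ RU ≤ 330.5 mi

The maximum is all hops collinear in one direction: 169.2 + 150.9 + 10.4 = 330.5.
The longest hop is 169.2; the others sum to 161.3. Folding the others back against it leaves at least 169.2 − 161.3 = 7.9.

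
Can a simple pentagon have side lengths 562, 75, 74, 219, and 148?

For a pentagon, each side must be shorter than the sum of the others.
Here the longest side is 562, but the remaining 4 sides sum to only 516.

No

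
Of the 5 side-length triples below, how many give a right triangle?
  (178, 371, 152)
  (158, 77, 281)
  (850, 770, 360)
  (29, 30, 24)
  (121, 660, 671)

2

(178,371,152): 152+178 ≤ 371, not a triangle
(158,77,281): 77+158 ≤ 281, not a triangle
(850,770,360): 360²+770² = 722500 = 850² → right
(29,30,24): 24²+29² = 1417 > 900 = 30² → acute
(121,660,671): 121²+660² = 450241 = 671² → right
2 of the 5 are right.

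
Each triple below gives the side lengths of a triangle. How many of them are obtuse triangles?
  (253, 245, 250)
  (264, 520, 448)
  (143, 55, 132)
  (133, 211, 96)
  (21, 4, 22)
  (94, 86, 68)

2

(253,245,250): 245²+250² = 122525 > 64009 = 253² → acute
(264,520,448): 264²+448² = 270400 = 520² → right
(143,55,132): 55²+132² = 20449 = 143² → right
(133,211,96): 96²+133² = 26905 < 44521 = 211² → obtuse
(21,4,22): 4²+21² = 457 < 484 = 22² → obtuse
(94,86,68): 68²+86² = 12020 > 8836 = 94² → acute
2 of the 6 are obtuse.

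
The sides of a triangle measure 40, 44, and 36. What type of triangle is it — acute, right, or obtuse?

Compare the square of the longest side to the sum of squares of the other two: 36² + 40² = 2896 > 1936 = 44².

acute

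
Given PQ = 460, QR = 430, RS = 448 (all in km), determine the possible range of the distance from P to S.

0 ≤ PS ≤ 1338 km

The maximum is all hops collinear in one direction: 460 + 430 + 448 = 1338.
The longest hop is 460; the others sum to 878. Since 460 ≤ 878, the path can fold back on itself completely, so the minimum distance is 0.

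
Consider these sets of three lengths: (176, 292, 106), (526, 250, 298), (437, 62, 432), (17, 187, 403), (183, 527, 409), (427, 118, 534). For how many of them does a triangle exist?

(106,176,292): 106+176 ≤ 292 → not valid
(250,298,526): 250+298 > 526 → valid
(62,432,437): 62+432 > 437 → valid
(17,187,403): 17+187 ≤ 403 → not valid
(183,409,527): 183+409 > 527 → valid
(118,427,534): 118+427 > 534 → valid
4 of the 6 triples form a triangle.

4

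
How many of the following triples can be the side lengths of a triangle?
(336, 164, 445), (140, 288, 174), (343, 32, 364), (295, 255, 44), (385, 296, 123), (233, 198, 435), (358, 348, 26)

(164,336,445): 164+336 > 445 → valid
(140,174,288): 140+174 > 288 → valid
(32,343,364): 32+343 > 364 → valid
(44,255,295): 44+255 > 295 → valid
(123,296,385): 123+296 > 385 → valid
(198,233,435): 198+233 ≤ 435 → not valid
(26,348,358): 26+348 > 358 → valid
6 of the 7 triples form a triangle.

6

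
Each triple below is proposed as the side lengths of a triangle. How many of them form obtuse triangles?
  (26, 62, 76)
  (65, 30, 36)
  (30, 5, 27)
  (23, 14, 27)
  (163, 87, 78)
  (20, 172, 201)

(26,62,76): 26²+62² = 4520 < 5776 = 76² → obtuse
(65,30,36): 30²+36² = 2196 < 4225 = 65² → obtuse
(30,5,27): 5²+27² = 754 < 900 = 30² → obtuse
(23,14,27): 14²+23² = 725 < 729 = 27² → obtuse
(163,87,78): 78²+87² = 13653 < 26569 = 163² → obtuse
(20,172,201): 20+172 ≤ 201, not a triangle
5 of the 6 are obtuse.

5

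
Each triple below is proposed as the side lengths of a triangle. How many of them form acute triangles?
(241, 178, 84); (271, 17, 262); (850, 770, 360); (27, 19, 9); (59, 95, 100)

1

(241,178,84): 84²+178² = 38740 < 58081 = 241² → obtuse
(271,17,262): 17²+262² = 68933 < 73441 = 271² → obtuse
(850,770,360): 360²+770² = 722500 = 850² → right
(27,19,9): 9²+19² = 442 < 729 = 27² → obtuse
(59,95,100): 59²+95² = 12506 > 10000 = 100² → acute
1 of the 5 is acute.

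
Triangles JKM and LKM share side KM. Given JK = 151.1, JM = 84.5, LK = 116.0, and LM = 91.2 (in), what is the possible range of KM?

66.6 < KM < 207.2

From triangle JKM: |151.1 − 84.5| < KM < 151.1 + 84.5, i.e. 66.6 < KM < 235.6.
From triangle LKM: 24.8 < KM < 207.2.
Both must hold, so KM lies in the intersection.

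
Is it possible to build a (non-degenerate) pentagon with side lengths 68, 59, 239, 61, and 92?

A pentagon exists iff every side is shorter than the sum of the others — equivalently, the longest side is less than the sum of the rest.
Longest side 239 < 280 (sum of the remaining 4), so yes.

Yes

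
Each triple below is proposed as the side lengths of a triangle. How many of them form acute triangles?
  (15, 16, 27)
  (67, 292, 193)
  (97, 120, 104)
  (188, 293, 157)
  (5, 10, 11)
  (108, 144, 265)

2

(15,16,27): 15²+16² = 481 < 729 = 27² → obtuse
(67,292,193): 67+193 ≤ 292, not a triangle
(97,120,104): 97²+104² = 20225 > 14400 = 120² → acute
(188,293,157): 157²+188² = 59993 < 85849 = 293² → obtuse
(5,10,11): 5²+10² = 125 > 121 = 11² → acute
(108,144,265): 108+144 ≤ 265, not a triangle
2 of the 6 are acute.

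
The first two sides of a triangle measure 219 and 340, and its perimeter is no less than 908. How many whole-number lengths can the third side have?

Triangle inequality: 121 < x < 559. Perimeter ≥ 908 gives x ≥ 908 − 219 − 340 = 349.
So 349 ≤ x < 559; integers 349 through 558: 210 values.

210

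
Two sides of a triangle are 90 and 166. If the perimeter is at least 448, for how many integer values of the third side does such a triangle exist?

Triangle inequality: 76 < x < 256. Perimeter ≥ 448 gives x ≥ 448 − 90 − 166 = 192.
So 192 ≤ x < 256; integers 192 through 255: 64 values.

64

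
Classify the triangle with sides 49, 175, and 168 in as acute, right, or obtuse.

right

Compare the square of the longest side to the sum of squares of the other two: 49² + 168² = 30625 = 175².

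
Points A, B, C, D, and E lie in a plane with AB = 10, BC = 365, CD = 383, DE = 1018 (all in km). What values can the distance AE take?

The maximum is all hops collinear in one direction: 10 + 365 + 383 + 1018 = 1776.
The longest hop is 1018; the others sum to 758. Folding the others back against it leaves at least 1018 − 758 = 260.

260 ≤ AE ≤ 1776 km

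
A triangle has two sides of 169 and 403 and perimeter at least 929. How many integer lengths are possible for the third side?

Triangle inequality: 234 < x < 572. Perimeter ≥ 929 gives x ≥ 929 − 169 − 403 = 357.
So 357 ≤ x < 572; integers 357 through 571: 215 values.

215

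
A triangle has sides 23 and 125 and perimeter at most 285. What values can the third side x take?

102 < x ≤ 137

Triangle inequality alone gives 102 < x < 148.
The perimeter condition gives x ≤ 285 − 23 − 125 = 137.
Intersecting the two: 102 < x ≤ 137.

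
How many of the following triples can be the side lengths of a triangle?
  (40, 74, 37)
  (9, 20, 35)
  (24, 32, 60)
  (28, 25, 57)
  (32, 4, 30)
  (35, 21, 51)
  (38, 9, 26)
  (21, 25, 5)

(37,40,74): 37+40 > 74 → valid
(9,20,35): 9+20 ≤ 35 → not valid
(24,32,60): 24+32 ≤ 60 → not valid
(25,28,57): 25+28 ≤ 57 → not valid
(4,30,32): 4+30 > 32 → valid
(21,35,51): 21+35 > 51 → valid
(9,26,38): 9+26 ≤ 38 → not valid
(5,21,25): 5+21 > 25 → valid
4 of the 8 triples form a triangle.

4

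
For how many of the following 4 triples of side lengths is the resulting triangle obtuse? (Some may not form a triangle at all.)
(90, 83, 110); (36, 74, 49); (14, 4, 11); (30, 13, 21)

(90,83,110): 83²+90² = 14989 > 12100 = 110² → acute
(36,74,49): 36²+49² = 3697 < 5476 = 74² → obtuse
(14,4,11): 4²+11² = 137 < 196 = 14² → obtuse
(30,13,21): 13²+21² = 610 < 900 = 30² → obtuse
3 of the 4 are obtuse.

3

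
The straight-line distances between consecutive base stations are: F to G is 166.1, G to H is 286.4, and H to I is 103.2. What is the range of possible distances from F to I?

The maximum is all hops collinear in one direction: 166.1 + 286.4 + 103.2 = 555.7.
The longest hop is 286.4; the others sum to 269.3. Folding the others back against it leaves at least 286.4 − 269.3 = 17.1.

17.1 ≤ FI ≤ 555.7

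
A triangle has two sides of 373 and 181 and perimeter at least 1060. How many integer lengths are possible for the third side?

Triangle inequality: 192 < x < 554. Perimeter ≥ 1060 gives x ≥ 1060 − 373 − 181 = 506.
So 506 ≤ x < 554; integers 506 through 553: 48 values.

48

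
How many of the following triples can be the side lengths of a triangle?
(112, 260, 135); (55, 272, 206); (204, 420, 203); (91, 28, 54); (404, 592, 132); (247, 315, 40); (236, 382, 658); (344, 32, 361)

1

(112,135,260): 112+135 ≤ 260 → not valid
(55,206,272): 55+206 ≤ 272 → not valid
(203,204,420): 203+204 ≤ 420 → not valid
(28,54,91): 28+54 ≤ 91 → not valid
(132,404,592): 132+404 ≤ 592 → not valid
(40,247,315): 40+247 ≤ 315 → not valid
(236,382,658): 236+382 ≤ 658 → not valid
(32,344,361): 32+344 > 361 → valid
1 of the 8 triples forms a triangle.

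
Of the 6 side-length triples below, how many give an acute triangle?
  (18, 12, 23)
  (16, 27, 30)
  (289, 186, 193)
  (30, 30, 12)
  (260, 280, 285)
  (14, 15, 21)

3

(18,12,23): 12²+18² = 468 < 529 = 23² → obtuse
(16,27,30): 16²+27² = 985 > 900 = 30² → acute
(289,186,193): 186²+193² = 71845 < 83521 = 289² → obtuse
(30,30,12): 12²+30² = 1044 > 900 = 30² → acute
(260,280,285): 260²+280² = 146000 > 81225 = 285² → acute
(14,15,21): 14²+15² = 421 < 441 = 21² → obtuse
3 of the 6 are acute.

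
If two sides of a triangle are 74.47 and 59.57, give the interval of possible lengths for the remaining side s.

14.90 < s < 134.04

By the triangle inequality, s must be less than 74.47 + 59.57 = 134.04 and greater than |74.47 − 59.57| = 14.90.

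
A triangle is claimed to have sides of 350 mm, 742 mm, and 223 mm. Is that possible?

No

The longest side is 742, but the other two sum to only 573.
573 < 742, so the triangle inequality fails.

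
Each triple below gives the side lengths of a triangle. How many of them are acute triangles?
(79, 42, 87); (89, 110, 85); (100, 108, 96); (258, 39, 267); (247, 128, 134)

3

(79,42,87): 42²+79² = 8005 > 7569 = 87² → acute
(89,110,85): 85²+89² = 15146 > 12100 = 110² → acute
(100,108,96): 96²+100² = 19216 > 11664 = 108² → acute
(258,39,267): 39²+258² = 68085 < 71289 = 267² → obtuse
(247,128,134): 128²+134² = 34340 < 61009 = 247² → obtuse
3 of the 5 are acute.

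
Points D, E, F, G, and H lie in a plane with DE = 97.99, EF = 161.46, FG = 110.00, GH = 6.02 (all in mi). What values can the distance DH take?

0 ≤ DH ≤ 375.47 mi

The maximum is all hops collinear in one direction: 97.99 + 161.46 + 110.00 + 6.02 = 375.47.
The longest hop is 161.46; the others sum to 214.01. Since 161.46 ≤ 214.01, the path can fold back on itself completely, so the minimum distance is 0.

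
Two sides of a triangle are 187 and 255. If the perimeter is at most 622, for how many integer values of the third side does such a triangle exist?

Triangle inequality: 68 < x < 442. Perimeter ≤ 622 gives x ≤ 622 − 187 − 255 = 180.
So 68 < x ≤ 180; integers 69 through 180: 112 values.

112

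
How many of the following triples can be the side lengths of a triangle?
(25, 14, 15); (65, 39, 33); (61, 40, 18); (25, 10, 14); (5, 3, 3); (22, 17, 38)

4

(14,15,25): 14+15 > 25 → valid
(33,39,65): 33+39 > 65 → valid
(18,40,61): 18+40 ≤ 61 → not valid
(10,14,25): 10+14 ≤ 25 → not valid
(3,3,5): 3+3 > 5 → valid
(17,22,38): 17+22 > 38 → valid
4 of the 6 triples form a triangle.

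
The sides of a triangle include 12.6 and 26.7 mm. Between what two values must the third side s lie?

14.1 < s < 39.3 (mm)

By the triangle inequality, s must be less than 12.6 + 26.7 = 39.3 and greater than |12.6 − 26.7| = 14.1.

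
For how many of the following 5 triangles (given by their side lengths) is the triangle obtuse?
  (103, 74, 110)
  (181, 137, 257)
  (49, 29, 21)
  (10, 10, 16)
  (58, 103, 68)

(103,74,110): 74²+103² = 16085 > 12100 = 110² → acute
(181,137,257): 137²+181² = 51530 < 66049 = 257² → obtuse
(49,29,21): 21²+29² = 1282 < 2401 = 49² → obtuse
(10,10,16): 10²+10² = 200 < 256 = 16² → obtuse
(58,103,68): 58²+68² = 7988 < 10609 = 103² → obtuse
4 of the 5 are obtuse.

4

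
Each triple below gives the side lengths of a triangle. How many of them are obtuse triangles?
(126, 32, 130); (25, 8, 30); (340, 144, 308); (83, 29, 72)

(126,32,130): 32²+126² = 16900 = 130² → right
(25,8,30): 8²+25² = 689 < 900 = 30² → obtuse
(340,144,308): 144²+308² = 115600 = 340² → right
(83,29,72): 29²+72² = 6025 < 6889 = 83² → obtuse
2 of the 4 are obtuse.

2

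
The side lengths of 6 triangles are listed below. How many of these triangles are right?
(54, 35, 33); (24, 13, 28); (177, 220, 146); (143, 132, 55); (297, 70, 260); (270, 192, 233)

(54,35,33): 33²+35² = 2314 < 2916 = 54² → obtuse
(24,13,28): 13²+24² = 745 < 784 = 28² → obtuse
(177,220,146): 146²+177² = 52645 > 48400 = 220² → acute
(143,132,55): 55²+132² = 20449 = 143² → right
(297,70,260): 70²+260² = 72500 < 88209 = 297² → obtuse
(270,192,233): 192²+233² = 91153 > 72900 = 270² → acute
1 of the 6 is right.

1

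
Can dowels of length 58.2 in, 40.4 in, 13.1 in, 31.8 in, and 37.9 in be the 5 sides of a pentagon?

A pentagon exists iff every side is shorter than the sum of the others — equivalently, the longest side is less than the sum of the rest.
Longest side 58.2 < 123.2 (sum of the remaining 4), so yes.

Yes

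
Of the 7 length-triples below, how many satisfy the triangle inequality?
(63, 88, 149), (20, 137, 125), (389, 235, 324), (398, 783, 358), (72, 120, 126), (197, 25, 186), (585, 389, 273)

(63,88,149): 63+88 > 149 → valid
(20,125,137): 20+125 > 137 → valid
(235,324,389): 235+324 > 389 → valid
(358,398,783): 358+398 ≤ 783 → not valid
(72,120,126): 72+120 > 126 → valid
(25,186,197): 25+186 > 197 → valid
(273,389,585): 273+389 > 585 → valid
6 of the 7 triples form a triangle.

6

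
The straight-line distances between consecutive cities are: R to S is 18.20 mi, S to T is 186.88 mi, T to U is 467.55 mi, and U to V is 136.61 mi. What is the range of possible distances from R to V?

125.86 ≤ RV ≤ 809.24 mi

The maximum is all hops collinear in one direction: 18.20 + 186.88 + 467.55 + 136.61 = 809.24.
The longest hop is 467.55; the others sum to 341.69. Folding the others back against it leaves at least 467.55 − 341.69 = 125.86.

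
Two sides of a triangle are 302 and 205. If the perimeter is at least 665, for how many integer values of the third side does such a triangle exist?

349

Triangle inequality: 97 < x < 507. Perimeter ≥ 665 gives x ≥ 665 − 302 − 205 = 158.
So 158 ≤ x < 507; integers 158 through 506: 349 values.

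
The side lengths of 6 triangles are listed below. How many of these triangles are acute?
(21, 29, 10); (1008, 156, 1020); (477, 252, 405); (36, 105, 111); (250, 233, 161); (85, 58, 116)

(21,29,10): 10²+21² = 541 < 841 = 29² → obtuse
(1008,156,1020): 156²+1008² = 1040400 = 1020² → right
(477,252,405): 252²+405² = 227529 = 477² → right
(36,105,111): 36²+105² = 12321 = 111² → right
(250,233,161): 161²+233² = 80210 > 62500 = 250² → acute
(85,58,116): 58²+85² = 10589 < 13456 = 116² → obtuse
1 of the 6 is acute.

1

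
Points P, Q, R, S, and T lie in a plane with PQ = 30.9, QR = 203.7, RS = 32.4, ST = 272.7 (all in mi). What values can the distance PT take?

5.7 ≤ PT ≤ 539.7 mi

The maximum is all hops collinear in one direction: 30.9 + 203.7 + 32.4 + 272.7 = 539.7.
The longest hop is 272.7; the others sum to 267.0. Folding the others back against it leaves at least 272.7 − 267.0 = 5.7.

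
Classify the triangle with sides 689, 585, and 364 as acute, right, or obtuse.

right

Compare the square of the longest side to the sum of squares of the other two: 364² + 585² = 474721 = 689².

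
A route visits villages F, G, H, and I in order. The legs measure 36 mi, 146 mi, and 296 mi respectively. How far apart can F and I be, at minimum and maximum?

114 ≤ FI ≤ 478 mi

The maximum is all hops collinear in one direction: 36 + 146 + 296 = 478.
The longest hop is 296; the others sum to 182. Folding the others back against it leaves at least 296 − 182 = 114.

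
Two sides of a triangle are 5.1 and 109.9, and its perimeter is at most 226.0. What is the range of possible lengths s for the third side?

104.8 < s ≤ 111.0

Triangle inequality alone gives 104.8 < s < 115.0.
The perimeter condition gives s ≤ 226.0 − 5.1 − 109.9 = 111.0.
Intersecting the two: 104.8 < s ≤ 111.0.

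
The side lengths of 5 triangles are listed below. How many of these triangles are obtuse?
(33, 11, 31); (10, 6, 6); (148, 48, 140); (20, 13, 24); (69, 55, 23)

(33,11,31): 11²+31² = 1082 < 1089 = 33² → obtuse
(10,6,6): 6²+6² = 72 < 100 = 10² → obtuse
(148,48,140): 48²+140² = 21904 = 148² → right
(20,13,24): 13²+20² = 569 < 576 = 24² → obtuse
(69,55,23): 23²+55² = 3554 < 4761 = 69² → obtuse
4 of the 5 are obtuse.

4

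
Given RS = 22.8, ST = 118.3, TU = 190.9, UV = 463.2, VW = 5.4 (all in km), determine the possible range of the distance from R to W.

The maximum is all hops collinear in one direction: 22.8 + 118.3 + 190.9 + 463.2 + 5.4 = 800.6.
The longest hop is 463.2; the others sum to 337.4. Folding the others back against it leaves at least 463.2 − 337.4 = 125.8.

125.8 ≤ RW ≤ 800.6 km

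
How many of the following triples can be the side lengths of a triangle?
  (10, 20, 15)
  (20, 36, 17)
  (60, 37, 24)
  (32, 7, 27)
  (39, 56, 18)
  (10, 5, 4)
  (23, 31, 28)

6

(10,15,20): 10+15 > 20 → valid
(17,20,36): 17+20 > 36 → valid
(24,37,60): 24+37 > 60 → valid
(7,27,32): 7+27 > 32 → valid
(18,39,56): 18+39 > 56 → valid
(4,5,10): 4+5 ≤ 10 → not valid
(23,28,31): 23+28 > 31 → valid
6 of the 7 triples form a triangle.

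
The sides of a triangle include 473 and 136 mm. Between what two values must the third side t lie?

By the triangle inequality, t must be less than 473 + 136 = 609 and greater than |473 − 136| = 337.

337 < t < 609 (mm)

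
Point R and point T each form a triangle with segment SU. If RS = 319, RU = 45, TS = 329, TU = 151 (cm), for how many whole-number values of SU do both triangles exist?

From triangle RSU: 274 < SU < 364.
From triangle TSU: 178 < SU < 480.
Intersection: 274 < SU < 364, so integers 275 through 363: 89 values.

89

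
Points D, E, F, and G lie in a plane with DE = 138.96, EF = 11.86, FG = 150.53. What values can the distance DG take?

The maximum is all hops collinear in one direction: 138.96 + 11.86 + 150.53 = 301.35.
The longest hop is 150.53; the others sum to 150.82. Since 150.53 ≤ 150.82, the path can fold back on itself completely, so the minimum distance is 0.

0 ≤ DG ≤ 301.35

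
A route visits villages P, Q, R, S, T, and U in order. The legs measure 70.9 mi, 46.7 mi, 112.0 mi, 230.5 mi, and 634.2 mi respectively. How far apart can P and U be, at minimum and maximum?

174.1 ≤ PU ≤ 1094.3 mi

The maximum is all hops collinear in one direction: 70.9 + 46.7 + 112.0 + 230.5 + 634.2 = 1094.3.
The longest hop is 634.2; the others sum to 460.1. Folding the others back against it leaves at least 634.2 − 460.1 = 174.1.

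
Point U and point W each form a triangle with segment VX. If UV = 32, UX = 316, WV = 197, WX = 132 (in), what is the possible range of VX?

284 < VX < 329

From triangle UVX: |32 − 316| < VX < 32 + 316, i.e. 284 < VX < 348.
From triangle WVX: 65 < VX < 329.
Both must hold, so VX lies in the intersection.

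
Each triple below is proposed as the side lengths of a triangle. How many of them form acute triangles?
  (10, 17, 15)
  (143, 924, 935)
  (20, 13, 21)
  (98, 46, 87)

3

(10,17,15): 10²+15² = 325 > 289 = 17² → acute
(143,924,935): 143²+924² = 874225 = 935² → right
(20,13,21): 13²+20² = 569 > 441 = 21² → acute
(98,46,87): 46²+87² = 9685 > 9604 = 98² → acute
3 of the 4 are acute.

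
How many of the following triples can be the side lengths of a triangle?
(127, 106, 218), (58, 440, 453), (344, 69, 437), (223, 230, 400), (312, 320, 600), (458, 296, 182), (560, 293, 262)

(106,127,218): 106+127 > 218 → valid
(58,440,453): 58+440 > 453 → valid
(69,344,437): 69+344 ≤ 437 → not valid
(223,230,400): 223+230 > 400 → valid
(312,320,600): 312+320 > 600 → valid
(182,296,458): 182+296 > 458 → valid
(262,293,560): 262+293 ≤ 560 → not valid
5 of the 7 triples form a triangle.

5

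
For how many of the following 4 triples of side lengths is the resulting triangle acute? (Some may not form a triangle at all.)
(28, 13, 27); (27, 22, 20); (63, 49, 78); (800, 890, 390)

3

(28,13,27): 13²+27² = 898 > 784 = 28² → acute
(27,22,20): 20²+22² = 884 > 729 = 27² → acute
(63,49,78): 49²+63² = 6370 > 6084 = 78² → acute
(800,890,390): 390²+800² = 792100 = 890² → right
3 of the 4 are acute.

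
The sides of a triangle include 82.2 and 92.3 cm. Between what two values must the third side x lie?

10.1 < x < 174.5

By the triangle inequality, x must be less than 82.2 + 92.3 = 174.5 and greater than |82.2 − 92.3| = 10.1.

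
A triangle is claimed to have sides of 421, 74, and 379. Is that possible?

Yes

The longest side is 421, and the other two sum to 453.
Since 453 > 421, the triangle inequality holds.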